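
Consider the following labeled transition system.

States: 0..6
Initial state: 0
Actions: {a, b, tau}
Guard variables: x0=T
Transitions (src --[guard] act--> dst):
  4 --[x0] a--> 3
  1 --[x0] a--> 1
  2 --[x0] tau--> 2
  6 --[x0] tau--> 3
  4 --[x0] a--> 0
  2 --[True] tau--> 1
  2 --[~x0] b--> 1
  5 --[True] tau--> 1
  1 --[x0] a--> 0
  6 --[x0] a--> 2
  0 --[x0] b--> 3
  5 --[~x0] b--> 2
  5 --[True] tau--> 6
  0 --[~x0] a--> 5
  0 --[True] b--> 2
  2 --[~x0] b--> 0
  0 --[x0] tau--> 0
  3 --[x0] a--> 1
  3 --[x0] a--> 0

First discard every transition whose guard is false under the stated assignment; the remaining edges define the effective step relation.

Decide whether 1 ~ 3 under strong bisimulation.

Answer: BISIMILAR

Analysis:
Refine partition for ~:
  π0 = {{0,1,2,3,4,5,6}}
  π1 = {{0},{1,3,4},{2,5},{6}}
  π2 = {{0},{1,3,4},{2},{5},{6}}
stable after 3 split(s): 5 block(s)
class of 1: {1,3,4}; class of 3: {1,3,4}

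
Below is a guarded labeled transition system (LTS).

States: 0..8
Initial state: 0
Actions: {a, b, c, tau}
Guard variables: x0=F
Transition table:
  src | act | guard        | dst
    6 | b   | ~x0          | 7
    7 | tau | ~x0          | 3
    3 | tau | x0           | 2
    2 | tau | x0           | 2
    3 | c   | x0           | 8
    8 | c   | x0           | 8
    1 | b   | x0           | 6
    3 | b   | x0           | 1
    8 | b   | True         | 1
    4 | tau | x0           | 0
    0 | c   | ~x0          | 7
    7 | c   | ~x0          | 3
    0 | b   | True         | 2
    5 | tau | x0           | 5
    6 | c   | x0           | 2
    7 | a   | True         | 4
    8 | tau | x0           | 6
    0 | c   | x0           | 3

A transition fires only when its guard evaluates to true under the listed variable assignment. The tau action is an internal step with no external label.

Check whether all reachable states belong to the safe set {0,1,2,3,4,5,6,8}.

Answer: INVARIANT VIOLATED at state 7

Analysis:
Allowed set {0,1,2,3,4,5,6,8}
R = {0,2,3,4,7}
  0: ok
  2: ok
  3: ok
  4: ok
  7: outside
counterexample path to 7: c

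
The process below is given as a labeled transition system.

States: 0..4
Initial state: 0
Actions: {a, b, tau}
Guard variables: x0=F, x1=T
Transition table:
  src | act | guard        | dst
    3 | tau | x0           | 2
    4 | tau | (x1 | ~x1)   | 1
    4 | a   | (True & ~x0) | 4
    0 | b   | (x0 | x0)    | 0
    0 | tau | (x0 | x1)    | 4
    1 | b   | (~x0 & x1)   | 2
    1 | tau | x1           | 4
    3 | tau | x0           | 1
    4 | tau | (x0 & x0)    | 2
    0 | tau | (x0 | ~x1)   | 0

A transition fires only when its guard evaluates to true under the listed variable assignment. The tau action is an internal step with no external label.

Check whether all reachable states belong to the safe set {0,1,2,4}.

Safe = {0,1,2,4}
Reach set: {0,1,2,4}
  0: safe
  1: safe
  2: safe
  4: safe

Answer: INVARIANT HOLDS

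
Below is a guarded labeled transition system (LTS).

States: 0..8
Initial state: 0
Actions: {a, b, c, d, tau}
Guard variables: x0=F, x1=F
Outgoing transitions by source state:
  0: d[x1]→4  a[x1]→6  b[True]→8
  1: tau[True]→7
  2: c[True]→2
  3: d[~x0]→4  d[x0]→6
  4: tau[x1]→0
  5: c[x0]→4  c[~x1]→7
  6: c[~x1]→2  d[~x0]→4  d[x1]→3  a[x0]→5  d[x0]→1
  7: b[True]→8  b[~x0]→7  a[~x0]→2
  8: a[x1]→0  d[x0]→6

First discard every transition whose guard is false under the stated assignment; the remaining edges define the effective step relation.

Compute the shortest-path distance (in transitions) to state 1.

Answer: UNREACHABLE

Analysis:
Layered search for 1:
  L0 = {0}
  L1 = {8}
1 never appears.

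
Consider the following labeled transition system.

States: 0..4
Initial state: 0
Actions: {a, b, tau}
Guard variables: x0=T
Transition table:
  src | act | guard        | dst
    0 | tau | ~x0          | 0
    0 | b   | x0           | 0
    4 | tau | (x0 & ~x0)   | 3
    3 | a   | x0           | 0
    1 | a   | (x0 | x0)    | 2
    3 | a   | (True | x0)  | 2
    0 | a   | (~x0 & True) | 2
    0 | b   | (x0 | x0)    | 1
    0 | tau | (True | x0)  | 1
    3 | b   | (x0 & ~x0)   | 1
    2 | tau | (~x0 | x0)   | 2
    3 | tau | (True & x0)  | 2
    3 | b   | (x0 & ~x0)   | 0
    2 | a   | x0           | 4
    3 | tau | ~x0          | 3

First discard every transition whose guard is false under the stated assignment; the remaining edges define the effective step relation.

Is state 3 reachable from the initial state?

Answer: UNREACHABLE

Working:
9 transition(s) survive guard evaluation.
Layer 0: {0}
Layer 1: {1}  now seen {0,1}
Layer 2: {2}  now seen {0,1,2}
Layer 3: {4}  now seen {0,1,2,4}
Reachable = {0,1,2,4}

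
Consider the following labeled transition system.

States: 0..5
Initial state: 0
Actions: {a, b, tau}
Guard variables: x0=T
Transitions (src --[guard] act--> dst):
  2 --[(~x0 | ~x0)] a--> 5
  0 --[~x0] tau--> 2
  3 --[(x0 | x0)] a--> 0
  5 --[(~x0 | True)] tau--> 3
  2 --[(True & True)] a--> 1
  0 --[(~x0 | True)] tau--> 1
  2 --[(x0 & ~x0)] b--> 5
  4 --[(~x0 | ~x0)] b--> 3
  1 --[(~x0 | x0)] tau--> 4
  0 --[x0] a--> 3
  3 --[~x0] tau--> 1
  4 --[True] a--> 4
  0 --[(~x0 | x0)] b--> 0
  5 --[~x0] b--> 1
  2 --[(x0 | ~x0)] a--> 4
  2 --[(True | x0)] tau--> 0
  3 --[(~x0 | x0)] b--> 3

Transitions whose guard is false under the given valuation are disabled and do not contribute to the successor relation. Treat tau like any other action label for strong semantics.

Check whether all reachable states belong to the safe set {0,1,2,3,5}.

Inv-set: {0,1,2,3,5}
Reachable = {0,1,3,4}
  0: ok
  1: ok
  3: ok
  4: ✗ unsafe
witness against invariant: tau·tau → 4

Answer: INVARIANT VIOLATED at state 4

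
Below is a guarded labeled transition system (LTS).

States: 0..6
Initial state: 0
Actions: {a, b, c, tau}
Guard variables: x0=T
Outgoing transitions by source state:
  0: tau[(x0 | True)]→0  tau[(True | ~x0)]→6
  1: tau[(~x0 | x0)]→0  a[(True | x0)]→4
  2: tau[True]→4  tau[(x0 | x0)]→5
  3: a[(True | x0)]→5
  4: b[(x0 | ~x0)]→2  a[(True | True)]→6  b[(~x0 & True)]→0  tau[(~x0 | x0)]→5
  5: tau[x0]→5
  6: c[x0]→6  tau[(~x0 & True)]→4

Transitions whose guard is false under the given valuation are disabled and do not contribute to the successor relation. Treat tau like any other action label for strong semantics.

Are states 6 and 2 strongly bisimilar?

Bisimulation quotient by refinement:
  π0 = {{0,1,2,3,4,5,6}}
  π1 = {{0,2,5},{1},{3},{4},{6}}
  π2 = {{0},{1},{2},{3},{4},{5},{6}}
7 equivalence class(es) (converged in 3)
class of 6: {6}; class of 2: {2}

Answer: NOT BISIMILAR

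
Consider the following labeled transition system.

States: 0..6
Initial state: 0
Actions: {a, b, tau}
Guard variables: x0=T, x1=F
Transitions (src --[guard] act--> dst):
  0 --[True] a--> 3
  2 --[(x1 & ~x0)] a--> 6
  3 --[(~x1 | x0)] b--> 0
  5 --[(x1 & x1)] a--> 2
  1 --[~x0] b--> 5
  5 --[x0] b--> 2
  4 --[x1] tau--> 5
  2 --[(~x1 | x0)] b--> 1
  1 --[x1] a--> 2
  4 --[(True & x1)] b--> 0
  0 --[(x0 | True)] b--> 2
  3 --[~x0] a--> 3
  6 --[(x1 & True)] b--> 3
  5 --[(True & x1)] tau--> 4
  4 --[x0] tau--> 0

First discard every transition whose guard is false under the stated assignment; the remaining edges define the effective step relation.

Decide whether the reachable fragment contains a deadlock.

Answer: DEADLOCK at state 1

Trace:
Reach set: {0,1,2,3}
  0: a→3  b→2  [deg 2]
  1: ∅  [no exit]
  2: b→1  [deg 1]
  3: b→0  [deg 1]
Path to 1: b·b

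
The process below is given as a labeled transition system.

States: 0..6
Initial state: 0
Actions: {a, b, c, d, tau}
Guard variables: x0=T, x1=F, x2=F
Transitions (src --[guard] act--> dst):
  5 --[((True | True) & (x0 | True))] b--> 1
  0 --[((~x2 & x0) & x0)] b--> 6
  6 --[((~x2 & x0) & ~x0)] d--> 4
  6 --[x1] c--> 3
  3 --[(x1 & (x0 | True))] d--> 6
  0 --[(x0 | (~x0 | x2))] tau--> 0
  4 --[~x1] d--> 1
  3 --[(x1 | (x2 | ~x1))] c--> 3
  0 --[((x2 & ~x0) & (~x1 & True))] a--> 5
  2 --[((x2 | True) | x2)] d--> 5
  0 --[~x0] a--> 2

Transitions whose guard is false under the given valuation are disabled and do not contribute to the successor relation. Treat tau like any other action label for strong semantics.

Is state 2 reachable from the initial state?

Answer: UNREACHABLE

Working:
After dropping false guards: 6 live edges.
Layer 0: {0}
Layer 1: {6}  cumulative {0,6}
Reach set: {0,6}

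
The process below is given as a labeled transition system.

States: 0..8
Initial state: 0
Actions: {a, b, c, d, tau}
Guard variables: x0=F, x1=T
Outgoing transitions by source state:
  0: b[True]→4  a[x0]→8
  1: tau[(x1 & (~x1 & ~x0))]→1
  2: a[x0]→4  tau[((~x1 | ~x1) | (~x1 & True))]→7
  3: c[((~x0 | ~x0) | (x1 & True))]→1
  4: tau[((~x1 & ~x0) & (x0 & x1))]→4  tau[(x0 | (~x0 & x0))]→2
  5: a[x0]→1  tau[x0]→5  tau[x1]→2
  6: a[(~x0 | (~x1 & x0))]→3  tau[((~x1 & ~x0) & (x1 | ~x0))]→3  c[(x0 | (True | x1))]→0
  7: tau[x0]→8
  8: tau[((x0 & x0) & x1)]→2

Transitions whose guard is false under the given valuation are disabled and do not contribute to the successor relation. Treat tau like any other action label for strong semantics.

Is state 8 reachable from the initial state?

Answer: UNREACHABLE

Trace:
Guard filter leaves 5 enabled edge(s).
Layer 0: {0}
Layer 1: {4}  total {0,4}
R = {0,4}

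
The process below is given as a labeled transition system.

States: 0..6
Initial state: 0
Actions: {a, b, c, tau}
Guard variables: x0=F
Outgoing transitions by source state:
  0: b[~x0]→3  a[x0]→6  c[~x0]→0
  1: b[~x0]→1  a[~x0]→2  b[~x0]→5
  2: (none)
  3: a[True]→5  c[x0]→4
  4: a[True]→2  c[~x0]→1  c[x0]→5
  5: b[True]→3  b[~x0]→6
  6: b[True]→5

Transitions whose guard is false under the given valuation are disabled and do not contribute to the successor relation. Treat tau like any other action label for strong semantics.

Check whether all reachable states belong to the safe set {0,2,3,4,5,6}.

Allowed set {0,2,3,4,5,6}
R = {0,3,5,6}
  0: safe
  3: safe
  5: safe
  6: safe

Answer: INVARIANT HOLDS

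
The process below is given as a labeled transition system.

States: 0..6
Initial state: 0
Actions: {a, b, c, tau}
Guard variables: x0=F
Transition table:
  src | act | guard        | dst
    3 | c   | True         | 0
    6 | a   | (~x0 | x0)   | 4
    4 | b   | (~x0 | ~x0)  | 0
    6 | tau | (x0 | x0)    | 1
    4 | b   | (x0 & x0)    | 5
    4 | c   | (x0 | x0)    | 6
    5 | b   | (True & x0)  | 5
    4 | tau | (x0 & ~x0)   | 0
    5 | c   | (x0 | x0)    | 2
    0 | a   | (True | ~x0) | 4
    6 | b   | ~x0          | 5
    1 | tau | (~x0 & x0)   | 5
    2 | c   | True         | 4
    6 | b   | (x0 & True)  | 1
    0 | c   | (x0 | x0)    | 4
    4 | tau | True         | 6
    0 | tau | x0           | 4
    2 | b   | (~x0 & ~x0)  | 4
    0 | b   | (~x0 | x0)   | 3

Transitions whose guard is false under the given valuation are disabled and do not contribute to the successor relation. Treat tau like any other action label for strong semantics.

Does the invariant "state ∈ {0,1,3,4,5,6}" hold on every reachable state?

Allowed set {0,1,3,4,5,6}
Reachable = {0,3,4,5,6}
  0: safe
  3: safe
  4: safe
  5: safe
  6: safe

Answer: INVARIANT HOLDS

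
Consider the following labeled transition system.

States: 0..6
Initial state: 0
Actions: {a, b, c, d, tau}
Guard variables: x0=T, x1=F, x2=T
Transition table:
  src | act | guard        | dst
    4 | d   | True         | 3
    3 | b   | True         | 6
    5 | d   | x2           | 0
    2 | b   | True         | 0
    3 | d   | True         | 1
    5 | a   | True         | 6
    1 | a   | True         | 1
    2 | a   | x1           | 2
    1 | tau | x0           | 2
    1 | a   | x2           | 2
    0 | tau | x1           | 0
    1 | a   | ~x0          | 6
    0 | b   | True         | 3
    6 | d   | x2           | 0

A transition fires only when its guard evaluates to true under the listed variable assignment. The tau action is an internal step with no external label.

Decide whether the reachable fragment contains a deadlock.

Reach set: {0,1,2,3,6}
  0: b→3  [1 out]
  1: a→1  a→2  tau→2  [3 out]
  2: b→0  [1 out]
  3: b→6  d→1  [2 out]
  6: d→0  [1 out]

Answer: DEADLOCK-FREE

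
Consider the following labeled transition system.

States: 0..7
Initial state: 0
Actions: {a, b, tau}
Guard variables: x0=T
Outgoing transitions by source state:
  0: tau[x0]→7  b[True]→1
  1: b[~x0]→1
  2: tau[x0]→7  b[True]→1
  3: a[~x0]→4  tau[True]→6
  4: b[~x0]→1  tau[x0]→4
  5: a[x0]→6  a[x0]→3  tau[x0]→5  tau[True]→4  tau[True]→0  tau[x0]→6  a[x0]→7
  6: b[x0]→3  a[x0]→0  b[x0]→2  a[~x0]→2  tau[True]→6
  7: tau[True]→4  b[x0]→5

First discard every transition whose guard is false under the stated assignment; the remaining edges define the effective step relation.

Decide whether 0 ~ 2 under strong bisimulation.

Bisimulation quotient by refinement:
  round 0: {{0,1,2,3,4,5,6,7}}
  round 1: {{0,2,7},{1},{3,4},{5},{6}}
  round 2: {{0,2},{1},{3},{4},{5},{6},{7}}
7 equivalence class(es) (converged in 3)
0∈{0,2}, 2∈{0,2}

Answer: BISIMILAR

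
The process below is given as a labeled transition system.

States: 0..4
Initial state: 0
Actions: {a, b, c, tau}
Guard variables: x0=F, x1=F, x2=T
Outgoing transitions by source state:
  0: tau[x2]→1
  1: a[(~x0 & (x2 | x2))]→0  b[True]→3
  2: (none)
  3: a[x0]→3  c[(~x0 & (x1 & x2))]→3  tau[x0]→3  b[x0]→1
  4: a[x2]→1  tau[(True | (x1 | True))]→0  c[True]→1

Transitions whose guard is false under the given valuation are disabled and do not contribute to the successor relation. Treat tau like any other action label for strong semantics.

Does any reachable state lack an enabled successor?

Answer: DEADLOCK at state 3

Working:
Reach set: {0,1,3}
  0: tau→1  [1 out]
  1: a→0  b→3  [2 out]
  3: ∅  [no exit]
trace reaching 3: tau·b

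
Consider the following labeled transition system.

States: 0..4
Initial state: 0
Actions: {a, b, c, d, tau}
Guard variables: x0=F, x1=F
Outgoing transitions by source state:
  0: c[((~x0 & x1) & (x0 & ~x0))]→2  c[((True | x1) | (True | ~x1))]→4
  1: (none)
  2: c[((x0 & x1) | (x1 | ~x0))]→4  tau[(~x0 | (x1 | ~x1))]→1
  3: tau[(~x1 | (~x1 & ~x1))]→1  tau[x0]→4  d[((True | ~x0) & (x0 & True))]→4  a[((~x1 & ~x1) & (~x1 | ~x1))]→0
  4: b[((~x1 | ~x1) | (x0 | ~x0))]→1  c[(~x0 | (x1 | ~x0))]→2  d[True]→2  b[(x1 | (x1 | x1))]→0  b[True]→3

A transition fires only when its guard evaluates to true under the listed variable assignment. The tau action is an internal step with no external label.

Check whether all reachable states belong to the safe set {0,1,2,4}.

Answer: INVARIANT VIOLATED at state 3

Analysis:
Inv-set: {0,1,2,4}
R = {0,1,2,3,4}
  0: safe
  1: safe
  2: safe
  3: outside
  4: safe
counterexample path to 3: c·b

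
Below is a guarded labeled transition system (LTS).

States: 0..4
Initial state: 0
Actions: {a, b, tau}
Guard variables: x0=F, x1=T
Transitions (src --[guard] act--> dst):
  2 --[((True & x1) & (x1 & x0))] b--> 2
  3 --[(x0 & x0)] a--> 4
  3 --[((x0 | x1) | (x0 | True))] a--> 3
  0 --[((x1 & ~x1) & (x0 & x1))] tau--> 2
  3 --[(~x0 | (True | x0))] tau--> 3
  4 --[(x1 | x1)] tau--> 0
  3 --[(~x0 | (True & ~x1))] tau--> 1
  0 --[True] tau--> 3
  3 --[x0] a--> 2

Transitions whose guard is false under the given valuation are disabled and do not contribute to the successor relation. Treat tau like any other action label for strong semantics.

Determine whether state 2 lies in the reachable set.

After dropping false guards: 5 live edges.
Layer 0: {0}
Layer 1: {3}  cumulative {0,3}
Layer 2: {1}  cumulative {0,1,3}
R = {0,1,3}

Answer: UNREACHABLE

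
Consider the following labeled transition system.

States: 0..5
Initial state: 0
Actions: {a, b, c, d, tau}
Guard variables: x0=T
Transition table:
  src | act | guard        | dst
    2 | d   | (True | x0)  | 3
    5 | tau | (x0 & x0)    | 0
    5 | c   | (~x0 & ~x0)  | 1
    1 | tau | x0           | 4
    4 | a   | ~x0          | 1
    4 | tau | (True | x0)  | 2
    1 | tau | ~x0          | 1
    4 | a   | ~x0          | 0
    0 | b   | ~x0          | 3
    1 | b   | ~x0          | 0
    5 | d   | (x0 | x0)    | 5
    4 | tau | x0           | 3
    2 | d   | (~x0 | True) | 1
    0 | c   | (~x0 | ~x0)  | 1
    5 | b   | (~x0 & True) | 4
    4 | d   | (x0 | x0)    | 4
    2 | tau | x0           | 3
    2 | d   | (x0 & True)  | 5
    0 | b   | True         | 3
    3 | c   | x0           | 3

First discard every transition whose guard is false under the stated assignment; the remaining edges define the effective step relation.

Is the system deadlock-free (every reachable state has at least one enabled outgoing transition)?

R = {0,3}
  0: b→3  [1 exit(s)]
  3: c→3  [1 exit(s)]

Answer: DEADLOCK-FREE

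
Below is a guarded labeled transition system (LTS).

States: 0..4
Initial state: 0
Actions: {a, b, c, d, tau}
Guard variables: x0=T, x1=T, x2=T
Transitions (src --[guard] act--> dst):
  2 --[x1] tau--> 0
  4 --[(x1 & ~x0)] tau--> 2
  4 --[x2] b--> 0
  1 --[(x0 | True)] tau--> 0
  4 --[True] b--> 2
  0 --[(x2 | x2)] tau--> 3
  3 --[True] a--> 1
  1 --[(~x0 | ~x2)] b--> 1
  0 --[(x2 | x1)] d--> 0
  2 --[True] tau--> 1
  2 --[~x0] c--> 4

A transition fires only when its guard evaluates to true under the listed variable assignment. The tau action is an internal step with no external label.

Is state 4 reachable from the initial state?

Answer: UNREACHABLE

Working:
8 transition(s) survive guard evaluation.
Layer 0: {0}
Layer 1: {3}  total {0,3}
Layer 2: {1}  total {0,1,3}
Reachable = {0,1,3}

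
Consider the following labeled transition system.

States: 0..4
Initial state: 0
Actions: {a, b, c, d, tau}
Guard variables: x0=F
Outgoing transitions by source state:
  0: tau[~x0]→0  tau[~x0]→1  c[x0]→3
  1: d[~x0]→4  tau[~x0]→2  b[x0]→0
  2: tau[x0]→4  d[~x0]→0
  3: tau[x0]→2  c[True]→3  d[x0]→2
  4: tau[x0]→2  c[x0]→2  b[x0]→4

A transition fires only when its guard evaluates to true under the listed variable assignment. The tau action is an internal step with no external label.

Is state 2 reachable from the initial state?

Answer: REACHABLE

Working:
6 transition(s) survive guard evaluation.
depth 0: {0}
depth 1: {1}  total {0,1}
depth 2: {2,4}  total {0,1,2,4}
Reach set: {0,1,2,4}
trace reaching 2: tau·tau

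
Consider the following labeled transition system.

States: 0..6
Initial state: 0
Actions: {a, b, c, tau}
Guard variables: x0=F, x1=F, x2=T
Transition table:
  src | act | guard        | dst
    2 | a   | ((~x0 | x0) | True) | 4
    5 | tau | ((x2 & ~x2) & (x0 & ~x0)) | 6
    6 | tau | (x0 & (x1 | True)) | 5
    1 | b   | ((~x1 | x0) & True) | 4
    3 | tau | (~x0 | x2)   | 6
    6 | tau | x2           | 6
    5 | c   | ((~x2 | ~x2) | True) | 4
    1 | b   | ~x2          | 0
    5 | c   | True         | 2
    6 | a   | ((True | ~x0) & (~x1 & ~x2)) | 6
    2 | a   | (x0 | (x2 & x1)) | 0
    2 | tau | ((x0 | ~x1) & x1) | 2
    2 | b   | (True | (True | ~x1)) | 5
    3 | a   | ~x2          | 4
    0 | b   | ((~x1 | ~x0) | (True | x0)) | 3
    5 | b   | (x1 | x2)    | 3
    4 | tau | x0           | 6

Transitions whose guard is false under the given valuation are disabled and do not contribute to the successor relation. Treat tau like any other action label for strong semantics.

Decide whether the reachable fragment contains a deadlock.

Answer: DEADLOCK-FREE

Trace:
R = {0,3,6}
  0: b→3  [1 out]
  3: tau→6  [1 out]
  6: tau→6  [1 out]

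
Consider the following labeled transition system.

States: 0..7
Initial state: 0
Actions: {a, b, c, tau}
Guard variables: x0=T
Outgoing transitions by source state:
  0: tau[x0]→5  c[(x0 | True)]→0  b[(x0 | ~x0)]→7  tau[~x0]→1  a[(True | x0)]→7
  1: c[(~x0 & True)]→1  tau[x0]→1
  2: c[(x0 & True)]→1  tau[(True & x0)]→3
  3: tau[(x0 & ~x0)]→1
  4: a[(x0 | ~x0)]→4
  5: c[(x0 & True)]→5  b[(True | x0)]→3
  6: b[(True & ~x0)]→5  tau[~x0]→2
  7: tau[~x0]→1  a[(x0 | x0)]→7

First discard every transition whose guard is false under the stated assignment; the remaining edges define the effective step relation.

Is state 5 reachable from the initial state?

Answer: REACHABLE

Analysis:
11 transition(s) survive guard evaluation.
Layer 0: {0}
Layer 1: {5,7}  total {0,5,7}
Layer 2: {3}  total {0,3,5,7}
R = {0,3,5,7}
trace reaching 5: tau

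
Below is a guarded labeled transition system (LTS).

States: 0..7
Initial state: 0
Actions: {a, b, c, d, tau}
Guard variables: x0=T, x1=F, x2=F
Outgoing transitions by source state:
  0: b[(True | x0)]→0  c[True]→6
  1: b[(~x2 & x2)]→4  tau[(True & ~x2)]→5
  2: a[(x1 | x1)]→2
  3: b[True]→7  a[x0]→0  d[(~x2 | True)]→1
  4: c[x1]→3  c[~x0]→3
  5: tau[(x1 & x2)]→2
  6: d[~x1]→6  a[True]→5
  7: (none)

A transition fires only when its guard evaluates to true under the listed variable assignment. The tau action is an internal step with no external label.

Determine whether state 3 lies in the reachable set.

Answer: UNREACHABLE

Trace:
8 transition(s) survive guard evaluation.
Layer 0: {0}
Layer 1: {6}  cumulative {0,6}
Layer 2: {5}  cumulative {0,5,6}
R = {0,5,6}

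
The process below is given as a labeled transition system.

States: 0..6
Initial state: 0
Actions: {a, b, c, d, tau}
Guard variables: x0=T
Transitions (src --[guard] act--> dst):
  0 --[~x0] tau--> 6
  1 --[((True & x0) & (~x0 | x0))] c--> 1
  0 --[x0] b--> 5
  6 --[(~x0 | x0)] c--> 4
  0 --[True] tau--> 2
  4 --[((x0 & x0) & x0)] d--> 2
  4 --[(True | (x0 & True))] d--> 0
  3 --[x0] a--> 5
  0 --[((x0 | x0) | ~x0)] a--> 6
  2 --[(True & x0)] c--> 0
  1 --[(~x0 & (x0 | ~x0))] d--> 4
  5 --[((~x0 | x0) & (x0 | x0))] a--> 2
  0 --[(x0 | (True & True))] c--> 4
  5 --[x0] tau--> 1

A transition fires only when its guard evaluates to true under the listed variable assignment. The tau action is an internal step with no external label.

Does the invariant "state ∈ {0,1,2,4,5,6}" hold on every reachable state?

Allowed set {0,1,2,4,5,6}
Reachable = {0,1,2,4,5,6}
  0: ok
  1: ok
  2: ok
  4: ok
  5: ok
  6: ok

Answer: INVARIANT HOLDS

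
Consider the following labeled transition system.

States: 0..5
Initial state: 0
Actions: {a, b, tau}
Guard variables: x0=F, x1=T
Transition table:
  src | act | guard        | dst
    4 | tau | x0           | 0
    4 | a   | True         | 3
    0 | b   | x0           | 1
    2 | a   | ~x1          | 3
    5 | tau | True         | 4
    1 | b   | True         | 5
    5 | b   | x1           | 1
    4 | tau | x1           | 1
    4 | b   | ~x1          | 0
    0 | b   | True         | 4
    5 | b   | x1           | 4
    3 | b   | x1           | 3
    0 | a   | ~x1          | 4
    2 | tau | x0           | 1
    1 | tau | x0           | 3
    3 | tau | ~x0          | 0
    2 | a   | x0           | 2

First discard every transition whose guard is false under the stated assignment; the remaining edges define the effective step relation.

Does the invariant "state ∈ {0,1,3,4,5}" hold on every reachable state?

Allowed set {0,1,3,4,5}
R = {0,1,3,4,5}
  0: safe
  1: safe
  3: safe
  4: safe
  5: safe

Answer: INVARIANT HOLDS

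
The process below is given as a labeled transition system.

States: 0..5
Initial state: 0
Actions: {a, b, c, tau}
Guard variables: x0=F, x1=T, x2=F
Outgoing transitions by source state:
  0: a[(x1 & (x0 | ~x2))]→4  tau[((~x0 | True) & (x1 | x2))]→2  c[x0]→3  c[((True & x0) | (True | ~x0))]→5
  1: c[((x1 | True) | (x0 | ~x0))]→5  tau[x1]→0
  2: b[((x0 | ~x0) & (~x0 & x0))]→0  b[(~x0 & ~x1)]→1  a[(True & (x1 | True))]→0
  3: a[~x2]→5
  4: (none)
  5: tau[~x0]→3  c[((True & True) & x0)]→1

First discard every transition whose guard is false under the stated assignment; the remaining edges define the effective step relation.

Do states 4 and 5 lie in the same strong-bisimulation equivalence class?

Refine partition for ~:
  P[0] = {{0,1,2,3,4,5}}
  P[1] = {{0},{1},{2,3},{4},{5}}
  P[2] = {{0},{1},{2},{3},{4},{5}}
stable after 3 split(s): 6 block(s)
[4]={4}  [5]={5}

Answer: NOT BISIMILAR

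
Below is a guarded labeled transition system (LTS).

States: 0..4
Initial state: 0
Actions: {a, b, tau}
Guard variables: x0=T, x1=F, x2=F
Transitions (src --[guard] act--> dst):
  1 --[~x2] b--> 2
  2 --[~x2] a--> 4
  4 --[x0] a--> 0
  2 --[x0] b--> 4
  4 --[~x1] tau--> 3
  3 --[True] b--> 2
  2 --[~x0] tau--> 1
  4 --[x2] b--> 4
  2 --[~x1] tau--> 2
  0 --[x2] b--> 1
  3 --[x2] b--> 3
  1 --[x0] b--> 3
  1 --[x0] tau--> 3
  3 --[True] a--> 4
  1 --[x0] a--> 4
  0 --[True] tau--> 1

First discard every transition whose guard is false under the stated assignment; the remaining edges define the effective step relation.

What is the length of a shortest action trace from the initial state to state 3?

Layered search for 3:
  Layer 0: {0}
  Layer 1: {1}
  Layer 2: {2,3,4}
3 enters at depth 2; path tau·b

Answer: 2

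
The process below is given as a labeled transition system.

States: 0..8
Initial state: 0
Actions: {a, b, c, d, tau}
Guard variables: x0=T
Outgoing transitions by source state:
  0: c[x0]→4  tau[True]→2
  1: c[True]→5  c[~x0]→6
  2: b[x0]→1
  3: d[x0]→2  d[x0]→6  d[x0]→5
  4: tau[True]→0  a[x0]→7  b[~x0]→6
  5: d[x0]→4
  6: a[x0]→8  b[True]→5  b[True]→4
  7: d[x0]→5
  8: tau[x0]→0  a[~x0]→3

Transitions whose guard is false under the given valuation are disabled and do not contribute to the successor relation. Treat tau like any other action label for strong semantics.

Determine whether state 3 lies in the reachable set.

After dropping false guards: 15 live edges.
Layer 0: {0}
Layer 1: {2,4}  now seen {0,2,4}
Layer 2: {1,7}  now seen {0,1,2,4,7}
Layer 3: {5}  now seen {0,1,2,4,5,7}
R = {0,1,2,4,5,7}

Answer: UNREACHABLE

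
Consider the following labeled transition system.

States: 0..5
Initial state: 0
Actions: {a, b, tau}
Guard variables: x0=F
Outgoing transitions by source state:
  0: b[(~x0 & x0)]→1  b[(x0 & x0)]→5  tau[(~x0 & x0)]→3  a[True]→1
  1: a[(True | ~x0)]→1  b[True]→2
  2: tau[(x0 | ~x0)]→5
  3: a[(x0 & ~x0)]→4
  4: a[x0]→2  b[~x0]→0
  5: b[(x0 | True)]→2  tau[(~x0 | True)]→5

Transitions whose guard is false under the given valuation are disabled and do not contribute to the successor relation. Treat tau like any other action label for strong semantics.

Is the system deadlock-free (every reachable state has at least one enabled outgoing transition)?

R = {0,1,2,5}
  0: a→1  [1 exit(s)]
  1: a→1  b→2  [2 exit(s)]
  2: tau→5  [1 exit(s)]
  5: b→2  tau→5  [2 exit(s)]

Answer: DEADLOCK-FREE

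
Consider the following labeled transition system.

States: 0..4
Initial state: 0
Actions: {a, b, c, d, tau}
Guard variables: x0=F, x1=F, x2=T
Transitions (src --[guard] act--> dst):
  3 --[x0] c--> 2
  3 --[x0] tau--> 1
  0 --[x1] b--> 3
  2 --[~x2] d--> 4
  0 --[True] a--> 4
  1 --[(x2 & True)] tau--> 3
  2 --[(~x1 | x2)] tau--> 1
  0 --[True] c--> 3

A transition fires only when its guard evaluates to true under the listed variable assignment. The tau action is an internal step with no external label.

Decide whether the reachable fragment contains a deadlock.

Answer: DEADLOCK at state 3

Trace:
Reachable = {0,3,4}
  0: a→4  c→3  [2 exit(s)]
  3: ∅  [STUCK]
  4: ∅  [STUCK]
trace reaching 3: c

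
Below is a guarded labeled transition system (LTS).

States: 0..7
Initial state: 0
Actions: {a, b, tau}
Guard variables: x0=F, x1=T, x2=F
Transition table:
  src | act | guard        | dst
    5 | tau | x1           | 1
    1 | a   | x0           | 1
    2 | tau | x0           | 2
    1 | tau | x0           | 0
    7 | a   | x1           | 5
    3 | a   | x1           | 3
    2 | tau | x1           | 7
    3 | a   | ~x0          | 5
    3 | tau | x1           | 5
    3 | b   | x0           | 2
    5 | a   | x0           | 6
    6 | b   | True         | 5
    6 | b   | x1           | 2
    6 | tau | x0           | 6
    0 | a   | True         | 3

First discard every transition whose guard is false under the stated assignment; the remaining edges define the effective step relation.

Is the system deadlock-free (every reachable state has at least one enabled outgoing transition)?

Answer: DEADLOCK at state 1

Analysis:
Reachable = {0,1,3,5}
  0: a→3  [1 out]
  1: ∅  [no exit]
  3: a→3  a→5  tau→5  [3 out]
  5: tau→1  [1 out]
witness 1: a·a·tau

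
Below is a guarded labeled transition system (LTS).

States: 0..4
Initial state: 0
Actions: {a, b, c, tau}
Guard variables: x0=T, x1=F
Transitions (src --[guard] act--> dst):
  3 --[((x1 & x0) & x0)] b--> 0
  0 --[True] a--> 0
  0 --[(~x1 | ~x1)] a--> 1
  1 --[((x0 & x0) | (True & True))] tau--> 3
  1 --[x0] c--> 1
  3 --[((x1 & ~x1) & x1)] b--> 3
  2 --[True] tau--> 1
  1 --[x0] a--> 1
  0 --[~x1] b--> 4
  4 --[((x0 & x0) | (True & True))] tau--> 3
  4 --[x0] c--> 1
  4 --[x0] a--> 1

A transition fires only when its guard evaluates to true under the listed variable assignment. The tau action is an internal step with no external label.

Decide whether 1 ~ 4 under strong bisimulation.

Refine partition for ~:
  π0 = {{0,1,2,3,4}}
  π1 = {{0},{1,4},{2},{3}}
Fixed point at round 2; 4 class(es).
class of 1: {1,4}; class of 4: {1,4}

Answer: BISIMILAR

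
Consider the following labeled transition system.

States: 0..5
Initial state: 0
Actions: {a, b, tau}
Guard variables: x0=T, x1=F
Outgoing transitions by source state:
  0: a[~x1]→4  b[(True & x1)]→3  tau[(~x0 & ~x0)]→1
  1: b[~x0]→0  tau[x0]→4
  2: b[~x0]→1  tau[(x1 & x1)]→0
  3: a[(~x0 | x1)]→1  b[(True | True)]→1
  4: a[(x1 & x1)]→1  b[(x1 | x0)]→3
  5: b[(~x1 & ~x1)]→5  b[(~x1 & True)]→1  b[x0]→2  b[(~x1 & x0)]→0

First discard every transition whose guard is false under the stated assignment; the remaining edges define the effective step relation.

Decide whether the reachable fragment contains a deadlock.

Answer: DEADLOCK-FREE

Trace:
Reachable = {0,1,3,4}
  0: a→4  [1 out]
  1: tau→4  [1 out]
  3: b→1  [1 out]
  4: b→3  [1 out]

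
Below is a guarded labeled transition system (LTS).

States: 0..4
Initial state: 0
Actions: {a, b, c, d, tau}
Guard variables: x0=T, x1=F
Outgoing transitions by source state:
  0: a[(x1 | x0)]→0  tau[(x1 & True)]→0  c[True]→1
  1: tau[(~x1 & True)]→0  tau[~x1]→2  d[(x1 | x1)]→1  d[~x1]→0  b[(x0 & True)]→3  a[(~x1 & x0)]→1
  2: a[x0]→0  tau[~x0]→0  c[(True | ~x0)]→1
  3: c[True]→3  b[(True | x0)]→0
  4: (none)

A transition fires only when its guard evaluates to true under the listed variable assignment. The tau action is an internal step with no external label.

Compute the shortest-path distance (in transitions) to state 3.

Breadth-first toward 3:
  L0 = {0}
  L1 = {1}
  L2 = {2,3}
first hit 3 at d=2 via c·b

Answer: 2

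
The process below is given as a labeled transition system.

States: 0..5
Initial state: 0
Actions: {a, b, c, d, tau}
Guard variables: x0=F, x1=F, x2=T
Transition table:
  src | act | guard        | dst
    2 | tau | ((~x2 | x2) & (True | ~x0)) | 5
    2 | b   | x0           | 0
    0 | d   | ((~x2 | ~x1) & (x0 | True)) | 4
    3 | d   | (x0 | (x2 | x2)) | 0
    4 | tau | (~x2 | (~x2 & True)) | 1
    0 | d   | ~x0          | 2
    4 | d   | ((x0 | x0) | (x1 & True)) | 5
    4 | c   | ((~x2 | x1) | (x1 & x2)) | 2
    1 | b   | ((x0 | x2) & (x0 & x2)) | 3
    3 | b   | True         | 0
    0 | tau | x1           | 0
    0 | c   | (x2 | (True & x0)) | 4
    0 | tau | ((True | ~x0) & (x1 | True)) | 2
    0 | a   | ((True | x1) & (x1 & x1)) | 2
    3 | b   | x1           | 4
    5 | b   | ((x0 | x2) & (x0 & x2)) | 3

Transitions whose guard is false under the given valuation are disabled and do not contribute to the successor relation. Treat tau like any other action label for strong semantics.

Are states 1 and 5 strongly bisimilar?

Answer: BISIMILAR

Trace:
Compute ~ classes (split until stable):
  P[0] = {{0,1,2,3,4,5}}
  P[1] = {{0},{1,4,5},{2},{3}}
4 equivalence class(es) (converged in 2)
1∈{1,4,5}, 5∈{1,4,5}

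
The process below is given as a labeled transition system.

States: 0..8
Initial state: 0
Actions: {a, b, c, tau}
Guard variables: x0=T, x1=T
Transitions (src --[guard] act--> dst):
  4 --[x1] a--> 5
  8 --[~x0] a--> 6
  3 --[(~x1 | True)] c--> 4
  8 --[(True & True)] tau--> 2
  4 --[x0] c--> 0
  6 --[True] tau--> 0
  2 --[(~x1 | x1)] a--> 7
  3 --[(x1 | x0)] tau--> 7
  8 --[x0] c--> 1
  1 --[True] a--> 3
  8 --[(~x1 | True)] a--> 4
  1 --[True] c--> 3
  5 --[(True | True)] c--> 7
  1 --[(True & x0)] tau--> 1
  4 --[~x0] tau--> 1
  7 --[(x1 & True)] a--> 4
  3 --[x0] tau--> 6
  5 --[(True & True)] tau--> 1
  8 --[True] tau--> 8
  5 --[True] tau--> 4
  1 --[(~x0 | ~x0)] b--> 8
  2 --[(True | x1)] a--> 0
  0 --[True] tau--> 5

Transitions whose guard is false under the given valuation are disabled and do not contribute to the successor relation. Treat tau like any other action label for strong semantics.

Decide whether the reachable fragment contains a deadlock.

Reach set: {0,1,3,4,5,6,7}
  0: tau→5  [1 out]
  1: a→3  c→3  tau→1  [3 out]
  3: c→4  tau→6  tau→7  [3 out]
  4: a→5  c→0  [2 out]
  5: c→7  tau→1  tau→4  [3 out]
  6: tau→0  [1 out]
  7: a→4  [1 out]

Answer: DEADLOCK-FREE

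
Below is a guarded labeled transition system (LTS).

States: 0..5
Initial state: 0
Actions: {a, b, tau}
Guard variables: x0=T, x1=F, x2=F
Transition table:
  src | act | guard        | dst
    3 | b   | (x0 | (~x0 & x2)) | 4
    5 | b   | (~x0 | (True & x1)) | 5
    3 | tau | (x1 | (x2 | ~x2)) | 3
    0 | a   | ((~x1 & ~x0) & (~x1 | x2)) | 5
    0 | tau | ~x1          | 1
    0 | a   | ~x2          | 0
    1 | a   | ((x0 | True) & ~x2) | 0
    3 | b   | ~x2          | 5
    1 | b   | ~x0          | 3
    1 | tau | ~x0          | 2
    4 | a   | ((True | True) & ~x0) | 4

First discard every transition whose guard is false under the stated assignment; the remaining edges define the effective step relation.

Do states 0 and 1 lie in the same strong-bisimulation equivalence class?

Bisimulation quotient by refinement:
  round 0: {{0,1,2,3,4,5}}
  round 1: {{0},{1},{2,4,5},{3}}
4 equivalence class(es) (converged in 2)
0∈{0}, 1∈{1}

Answer: NOT BISIMILAR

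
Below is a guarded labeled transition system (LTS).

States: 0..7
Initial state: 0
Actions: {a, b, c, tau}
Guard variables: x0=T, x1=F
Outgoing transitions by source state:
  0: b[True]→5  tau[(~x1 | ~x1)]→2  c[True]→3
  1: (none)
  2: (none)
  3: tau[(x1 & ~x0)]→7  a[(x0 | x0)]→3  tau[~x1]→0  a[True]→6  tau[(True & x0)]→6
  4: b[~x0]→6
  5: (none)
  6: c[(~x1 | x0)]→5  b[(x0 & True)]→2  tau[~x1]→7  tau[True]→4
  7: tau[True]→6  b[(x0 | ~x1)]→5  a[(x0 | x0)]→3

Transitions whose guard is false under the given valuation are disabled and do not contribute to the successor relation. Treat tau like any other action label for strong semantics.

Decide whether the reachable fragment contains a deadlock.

Answer: DEADLOCK at state 2

Trace:
Reach set: {0,2,3,4,5,6,7}
  0: b→5  c→3  tau→2  [3 out]
  2: ∅  [no exit]
  3: a→3  a→6  tau→0  tau→6  [4 out]
  4: ∅  [no exit]
  5: ∅  [no exit]
  6: b→2  c→5  tau→4  tau→7  [4 out]
  7: a→3  b→5  tau→6  [3 out]
witness 2: tau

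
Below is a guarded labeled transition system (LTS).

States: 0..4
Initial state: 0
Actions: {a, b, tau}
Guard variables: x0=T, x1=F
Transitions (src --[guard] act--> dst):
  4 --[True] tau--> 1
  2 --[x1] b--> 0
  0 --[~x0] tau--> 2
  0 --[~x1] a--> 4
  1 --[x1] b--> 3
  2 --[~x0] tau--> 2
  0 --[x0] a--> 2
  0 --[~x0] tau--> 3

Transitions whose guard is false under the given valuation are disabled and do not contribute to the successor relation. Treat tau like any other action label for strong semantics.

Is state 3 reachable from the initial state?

3 transition(s) survive guard evaluation.
depth 0: {0}
depth 1: {2,4}  now seen {0,2,4}
depth 2: {1}  now seen {0,1,2,4}
Reach set: {0,1,2,4}

Answer: UNREACHABLE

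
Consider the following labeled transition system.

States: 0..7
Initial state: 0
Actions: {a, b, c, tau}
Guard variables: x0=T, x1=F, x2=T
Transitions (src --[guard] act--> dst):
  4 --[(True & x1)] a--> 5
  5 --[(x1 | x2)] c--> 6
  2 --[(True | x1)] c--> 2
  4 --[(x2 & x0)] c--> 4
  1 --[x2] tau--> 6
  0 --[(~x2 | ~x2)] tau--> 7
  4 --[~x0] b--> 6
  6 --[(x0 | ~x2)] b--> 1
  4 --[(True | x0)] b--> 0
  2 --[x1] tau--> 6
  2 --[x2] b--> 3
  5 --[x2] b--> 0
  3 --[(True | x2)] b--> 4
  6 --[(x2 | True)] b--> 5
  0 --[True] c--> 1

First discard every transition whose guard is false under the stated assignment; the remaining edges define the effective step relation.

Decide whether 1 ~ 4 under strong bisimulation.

Answer: NOT BISIMILAR

Trace:
Bisimulation quotient by refinement:
  π0 = {{0,1,2,3,4,5,6,7}}
  π1 = {{0},{1},{2,4,5},{3,6},{7}}
  π2 = {{0},{1},{2},{3},{4},{5},{6},{7}}
Fixed point at round 3; 8 class(es).
[1]={1}  [4]={4}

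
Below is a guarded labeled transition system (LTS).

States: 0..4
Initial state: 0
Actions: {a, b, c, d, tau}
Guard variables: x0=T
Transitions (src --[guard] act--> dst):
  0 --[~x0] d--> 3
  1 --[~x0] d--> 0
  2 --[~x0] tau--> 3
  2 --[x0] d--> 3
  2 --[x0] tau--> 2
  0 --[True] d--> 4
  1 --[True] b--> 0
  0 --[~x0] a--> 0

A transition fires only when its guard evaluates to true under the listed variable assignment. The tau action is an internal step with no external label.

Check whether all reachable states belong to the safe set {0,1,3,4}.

Answer: INVARIANT HOLDS

Analysis:
Safe = {0,1,3,4}
Reachable = {0,4}
  0: safe
  4: safe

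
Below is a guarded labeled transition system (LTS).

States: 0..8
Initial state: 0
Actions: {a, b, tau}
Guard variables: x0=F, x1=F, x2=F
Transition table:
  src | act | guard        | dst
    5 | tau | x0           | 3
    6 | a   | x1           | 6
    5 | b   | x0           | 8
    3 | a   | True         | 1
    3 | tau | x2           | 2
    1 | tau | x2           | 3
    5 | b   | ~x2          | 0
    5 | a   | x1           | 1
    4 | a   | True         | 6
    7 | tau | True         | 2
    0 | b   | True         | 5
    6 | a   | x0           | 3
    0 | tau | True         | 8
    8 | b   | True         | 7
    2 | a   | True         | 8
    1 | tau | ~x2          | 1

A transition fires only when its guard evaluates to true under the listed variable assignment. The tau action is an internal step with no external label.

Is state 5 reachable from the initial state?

9 transition(s) survive guard evaluation.
Layer 0: {0}
Layer 1: {5,8}  total {0,5,8}
Layer 2: {7}  total {0,5,7,8}
Layer 3: {2}  total {0,2,5,7,8}
Reachable = {0,2,5,7,8}
Path to 5: b

Answer: REACHABLE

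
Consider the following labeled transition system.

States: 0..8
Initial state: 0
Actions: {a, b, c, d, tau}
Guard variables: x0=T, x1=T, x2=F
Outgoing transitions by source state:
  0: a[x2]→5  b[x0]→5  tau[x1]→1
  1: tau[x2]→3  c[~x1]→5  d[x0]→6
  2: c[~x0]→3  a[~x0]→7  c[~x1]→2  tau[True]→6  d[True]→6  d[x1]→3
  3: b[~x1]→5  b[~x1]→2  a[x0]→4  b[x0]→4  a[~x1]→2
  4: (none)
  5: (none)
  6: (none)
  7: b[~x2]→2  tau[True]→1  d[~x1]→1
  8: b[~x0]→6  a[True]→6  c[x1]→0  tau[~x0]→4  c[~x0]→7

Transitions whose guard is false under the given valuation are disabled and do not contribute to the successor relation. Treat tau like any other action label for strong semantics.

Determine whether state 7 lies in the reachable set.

Answer: UNREACHABLE

Analysis:
Guard filter leaves 12 enabled edge(s).
depth 0: {0}
depth 1: {1,5}  now seen {0,1,5}
depth 2: {6}  now seen {0,1,5,6}
Reachable = {0,1,5,6}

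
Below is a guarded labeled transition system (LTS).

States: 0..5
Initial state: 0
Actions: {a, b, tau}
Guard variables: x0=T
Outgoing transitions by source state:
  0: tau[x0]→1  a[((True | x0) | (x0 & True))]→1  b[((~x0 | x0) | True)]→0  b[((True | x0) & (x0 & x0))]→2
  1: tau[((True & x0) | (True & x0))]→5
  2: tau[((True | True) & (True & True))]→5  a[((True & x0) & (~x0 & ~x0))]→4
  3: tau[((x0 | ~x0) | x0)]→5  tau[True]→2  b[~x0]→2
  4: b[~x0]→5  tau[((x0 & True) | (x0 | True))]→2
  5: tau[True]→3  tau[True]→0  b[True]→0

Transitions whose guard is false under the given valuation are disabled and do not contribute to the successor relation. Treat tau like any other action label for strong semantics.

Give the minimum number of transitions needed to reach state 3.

Answer: 3

Working:
Breadth-first toward 3:
  depth 0: {0}
  depth 1: {1,2}
  depth 2: {5}
  depth 3: {3}
first hit 3 at d=3 via a·tau·tau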